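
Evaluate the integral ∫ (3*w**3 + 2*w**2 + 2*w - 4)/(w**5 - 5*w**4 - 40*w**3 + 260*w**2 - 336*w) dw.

log(w)/84 + 7*log(w - 6)/6 - 57*log(w - 4)/44 + 2*log(w - 2)/9 - 73*log(w + 7)/693 + C

Factor the denominator: w*(w - 6)*(w - 4)*(w - 2)*(w + 7).
Partial-fraction decomposition: -73/(693*(w + 7)) + 2/(9*(w - 2)) - 57/(44*(w - 4)) + 7/(6*(w - 6)) + 1/(84*w).
Integrate each term: A/(w−a) contributes A·log|w−a|.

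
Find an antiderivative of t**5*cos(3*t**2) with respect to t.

Let u = t², du = 2t dt; rewrite as (1/2)∫ u^2·cos(3u) du.
Now integrate by parts 2 times.

t**4*sin(3*t**2)/6 + t**2*cos(3*t**2)/9 - sin(3*t**2)/27 + C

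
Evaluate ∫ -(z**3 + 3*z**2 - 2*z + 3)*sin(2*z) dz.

z**3*cos(2*z)/2 - 3*z**2*sin(2*z)/4 + 3*z**2*cos(2*z)/2 - 3*z*sin(2*z)/2 - 7*z*cos(2*z)/4 + 7*sin(2*z)/8 + 3*cos(2*z)/4 + C

Use integration by parts with u = z**3 + 3*z**2 - 2*z + 3, dv = -sin(2*z) dz, so v = cos(2*z)/2.
Apply parts 3 times (tabular method): alternate signs, differentiate u down to 0, integrate dv up.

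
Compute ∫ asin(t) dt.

Use integration by parts with u = arcsin(t), dv = dt.
Then du = 1/sqrt(-t**2 + 1) dt.

t*asin(t) + sqrt(-t**2 + 1) + C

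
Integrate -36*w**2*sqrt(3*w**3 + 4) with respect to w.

Let u = 3*w**3 + 4, so du = (9*w**2) dw.
Rewriting, the integral becomes -4·∫ √u du = -4·(2/3)u^(3/2).
Substituting back, u = 3*w**3 + 4.

-8*(3*w**3 + 4)**(3/2)/3 + C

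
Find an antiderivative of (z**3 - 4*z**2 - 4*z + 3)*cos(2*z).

Use integration by parts with u = z**3 - 4*z**2 - 4*z + 3, dv = cos(2*z) dz, so v = sin(2*z)/2.
Apply parts 3 times (tabular method): alternate signs, differentiate u down to 0, integrate dv up.

z**3*sin(2*z)/2 - 2*z**2*sin(2*z) + 3*z**2*cos(2*z)/4 - 11*z*sin(2*z)/4 - 2*z*cos(2*z) + 5*sin(2*z)/2 - 11*cos(2*z)/8 + C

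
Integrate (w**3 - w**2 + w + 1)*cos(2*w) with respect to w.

w**3*sin(2*w)/2 - w**2*sin(2*w)/2 + 3*w**2*cos(2*w)/4 - w*sin(2*w)/4 - w*cos(2*w)/2 + 3*sin(2*w)/4 - cos(2*w)/8 + C

Use integration by parts with u = w**3 - w**2 + w + 1, dv = cos(2*w) dw, so v = sin(2*w)/2.
Apply parts 3 times (tabular method): alternate signs, differentiate u down to 0, integrate dv up.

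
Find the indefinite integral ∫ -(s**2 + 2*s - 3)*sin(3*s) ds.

s**2*cos(3*s)/3 - 2*s*sin(3*s)/9 + 2*s*cos(3*s)/3 - 2*sin(3*s)/9 - 29*cos(3*s)/27 + C

Use integration by parts with u = s**2 + 2*s - 3, dv = -sin(3*s) ds, so v = cos(3*s)/3.
Apply parts 2 times (tabular method): alternate signs, differentiate u down to 0, integrate dv up.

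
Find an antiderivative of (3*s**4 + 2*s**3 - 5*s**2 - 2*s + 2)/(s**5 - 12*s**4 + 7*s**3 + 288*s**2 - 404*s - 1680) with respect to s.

Factor the denominator: (s - 7)*(s - 6)*(s - 5)*(s + 2)*(s + 4).
Partial-fraction decomposition: 19/(66*(s + 4)) - 1/(56*(s + 2)) + 332/(21*(s - 5)) - 413/(8*(s - 6)) + 424/(11*(s - 7)).
Integrate each term: A/(s−a) contributes A·log|s−a|.

424*log(s - 7)/11 - 413*log(s - 6)/8 + 332*log(s - 5)/21 - log(s + 2)/56 + 19*log(s + 4)/66 + C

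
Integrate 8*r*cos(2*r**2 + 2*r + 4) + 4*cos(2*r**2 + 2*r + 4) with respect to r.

2*sin(2*r**2 + 2*r + 4) + C

Let u = 2*r**2 + 2*r + 4, so du = (4*r + 2) dr.
Rewriting, the integral becomes 2·∫ cos(u) du = 2·sin(u).
Substituting back, u = 2*r**2 + 2*r + 4.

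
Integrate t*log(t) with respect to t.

t**2*log(t)/2 - t**2/4 + C

Use integration by parts with u = log(t), dv = t dt.
Then du = 1/t dt and v = t**2/2.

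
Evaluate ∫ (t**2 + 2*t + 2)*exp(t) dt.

(t**2 + 2)*exp(t) + C

Use integration by parts with u = t**2 + 2*t + 2, dv = exp(t) dt, so v = exp(t).
Apply parts 2 times (tabular method): alternate signs, differentiate u down to 0, integrate dv up.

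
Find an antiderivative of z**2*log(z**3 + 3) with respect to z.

Let u = z**3 + 3, so du = (3*z**2) dz.
The integral becomes (1/3)·∫ log(u) du; integrate by parts with u′=log(u), dv′=du.

z**3*log(z**3 + 3)/3 - z**3/3 + log(z**3 + 3) + C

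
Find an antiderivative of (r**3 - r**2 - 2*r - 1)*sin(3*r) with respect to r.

Use integration by parts with u = r**3 - r**2 - 2*r - 1, dv = sin(3*r) dr, so v = -cos(3*r)/3.
Apply parts 3 times (tabular method): alternate signs, differentiate u down to 0, integrate dv up.

-r**3*cos(3*r)/3 + r**2*sin(3*r)/3 + r**2*cos(3*r)/3 - 2*r*sin(3*r)/9 + 8*r*cos(3*r)/9 - 8*sin(3*r)/27 + 7*cos(3*r)/27 + C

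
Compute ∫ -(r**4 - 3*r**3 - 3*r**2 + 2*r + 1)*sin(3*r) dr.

r**4*cos(3*r)/3 - 4*r**3*sin(3*r)/9 - r**3*cos(3*r) + r**2*sin(3*r) - 13*r**2*cos(3*r)/9 + 26*r*sin(3*r)/27 + 4*r*cos(3*r)/3 - 4*sin(3*r)/9 + 53*cos(3*r)/81 + C

Use integration by parts with u = r**4 - 3*r**3 - 3*r**2 + 2*r + 1, dv = -sin(3*r) dr, so v = cos(3*r)/3.
Apply parts 4 times (tabular method): alternate signs, differentiate u down to 0, integrate dv up.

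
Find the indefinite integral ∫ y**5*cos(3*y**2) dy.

y**4*sin(3*y**2)/6 + y**2*cos(3*y**2)/9 - sin(3*y**2)/27 + C

Let u = y², du = 2y dy; rewrite as (1/2)∫ u^2·cos(3u) du.
Now integrate by parts 2 times.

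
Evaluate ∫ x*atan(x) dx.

x**2*atan(x)/2 - x/2 + atan(x)/2 + C

Use integration by parts with u = arctan(x), dv = x dx.
Then du = 1/(x**2 + 1) dx.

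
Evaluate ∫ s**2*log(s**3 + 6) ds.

s**3*log(s**3 + 6)/3 - s**3/3 + 2*log(s**3 + 6) + C

Let u = s**3 + 6, so du = (3*s**2) ds.
The integral becomes (1/3)·∫ log(u) du; integrate by parts with u′=log(u), dv′=du.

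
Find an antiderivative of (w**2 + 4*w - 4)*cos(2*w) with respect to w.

Use integration by parts with u = w**2 + 4*w - 4, dv = cos(2*w) dw, so v = sin(2*w)/2.
Apply parts 2 times (tabular method): alternate signs, differentiate u down to 0, integrate dv up.

w**2*sin(2*w)/2 + 2*w*sin(2*w) + w*cos(2*w)/2 - 9*sin(2*w)/4 + cos(2*w) + C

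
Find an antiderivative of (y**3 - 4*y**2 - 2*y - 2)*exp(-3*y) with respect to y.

(-3*y**3 + 9*y**2 + 12*y + 10)*exp(-3*y)/9 + C

Use integration by parts with u = y**3 - 4*y**2 - 2*y - 2, dv = exp(-3*y) dy, so v = -exp(-3*y)/3.
Apply parts 3 times (tabular method): alternate signs, differentiate u down to 0, integrate dv up.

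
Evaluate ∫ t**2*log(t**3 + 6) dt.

Let u = t**3 + 6, so du = (3*t**2) dt.
The integral becomes (1/3)·∫ log(u) du; integrate by parts with u′=log(u), dv′=du.

t**3*log(t**3 + 6)/3 - t**3/3 + 2*log(t**3 + 6) + C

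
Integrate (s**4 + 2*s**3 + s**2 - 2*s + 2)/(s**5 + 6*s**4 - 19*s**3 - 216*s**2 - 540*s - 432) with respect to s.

877*log(s - 6)/3240 - 5*log(s + 2)/8 - 514*log(s + 3)/81 + 77*log(s + 4)/10 - 44/(9*s + 27) + C

Factor the denominator: (s - 6)*(s + 2)*(s + 3)**2*(s + 4).
Partial-fraction decomposition: 77/(10*(s + 4)) - 514/(81*(s + 3)) + 44/(9*(s + 3)**2) - 5/(8*(s + 2)) + 877/(3240*(s - 6)).
Integrate each term; A/(s−a) gives A·log|s−a|; A/(s−a)² gives −A/(s−a).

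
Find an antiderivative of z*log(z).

Use integration by parts with u = log(z), dv = z dz.
Then du = 1/z dz and v = z**2/2.

z**2*log(z)/2 - z**2/4 + C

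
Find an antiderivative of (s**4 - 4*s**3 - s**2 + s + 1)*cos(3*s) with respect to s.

s**4*sin(3*s)/3 - 4*s**3*sin(3*s)/3 + 4*s**3*cos(3*s)/9 - 7*s**2*sin(3*s)/9 - 4*s**2*cos(3*s)/3 + 11*s*sin(3*s)/9 - 14*s*cos(3*s)/27 + 41*sin(3*s)/81 + 11*cos(3*s)/27 + C

Use integration by parts with u = s**4 - 4*s**3 - s**2 + s + 1, dv = cos(3*s) ds, so v = sin(3*s)/3.
Apply parts 4 times (tabular method): alternate signs, differentiate u down to 0, integrate dv up.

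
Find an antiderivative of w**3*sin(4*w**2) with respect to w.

-w**2*cos(4*w**2)/8 + sin(4*w**2)/32 + C

Let u = w², du = 2w dw; rewrite as (1/2)∫ u^1·sin(4u) du.
Now integrate by parts 1 time.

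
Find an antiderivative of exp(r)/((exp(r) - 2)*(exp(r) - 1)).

Let u = e^r, du = e^r dr.
The integral becomes ∫ du/((u-1)(u-2)); decompose into partial fractions.

log(exp(r) - 2) - log(exp(r) - 1) + C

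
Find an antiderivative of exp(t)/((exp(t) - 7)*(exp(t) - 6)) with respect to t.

log(exp(t) - 7) - log(exp(t) - 6) + C

Let u = e^t, du = e^t dt.
The integral becomes ∫ du/((u-7)(u-6)); decompose into partial fractions.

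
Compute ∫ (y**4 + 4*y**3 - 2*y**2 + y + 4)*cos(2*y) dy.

Use integration by parts with u = y**4 + 4*y**3 - 2*y**2 + y + 4, dv = cos(2*y) dy, so v = sin(2*y)/2.
Apply parts 4 times (tabular method): alternate signs, differentiate u down to 0, integrate dv up.

y**4*sin(2*y)/2 + 2*y**3*sin(2*y) + y**3*cos(2*y) - 5*y**2*sin(2*y)/2 + 3*y**2*cos(2*y) - 5*y*sin(2*y)/2 - 5*y*cos(2*y)/2 + 13*sin(2*y)/4 - 5*cos(2*y)/4 + C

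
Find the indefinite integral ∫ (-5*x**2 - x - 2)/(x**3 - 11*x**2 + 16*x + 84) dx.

Factor the denominator: (x - 7)*(x - 6)*(x + 2).
Partial-fraction decomposition: -5/(18*(x + 2)) + 47/(2*(x - 6)) - 254/(9*(x - 7)).
Integrate each term: A/(x−a) contributes A·log|x−a|.

-254*log(x - 7)/9 + 47*log(x - 6)/2 - 5*log(x + 2)/18 + C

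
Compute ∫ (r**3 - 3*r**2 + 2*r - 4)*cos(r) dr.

Use integration by parts with u = r**3 - 3*r**2 + 2*r - 4, dv = cos(r) dr, so v = sin(r).
Apply parts 3 times (tabular method): alternate signs, differentiate u down to 0, integrate dv up.

r**3*sin(r) - 3*r**2*sin(r) + 3*r**2*cos(r) - 4*r*sin(r) - 6*r*cos(r) + 2*sin(r) - 4*cos(r) + C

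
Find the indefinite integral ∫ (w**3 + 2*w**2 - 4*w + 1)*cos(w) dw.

Use integration by parts with u = w**3 + 2*w**2 - 4*w + 1, dv = cos(w) dw, so v = sin(w).
Apply parts 3 times (tabular method): alternate signs, differentiate u down to 0, integrate dv up.

w**3*sin(w) + 2*w**2*sin(w) + 3*w**2*cos(w) - 10*w*sin(w) + 4*w*cos(w) - 3*sin(w) - 10*cos(w) + C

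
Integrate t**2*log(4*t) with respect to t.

Use integration by parts with u = log(4*t), dv = t**2 dt.
Then du = 1/t dt and v = t**3/3.

t**3*(log(t) + 2*log(2))/3 - t**3/9 + C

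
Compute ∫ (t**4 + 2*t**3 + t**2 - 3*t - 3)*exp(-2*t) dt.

Use integration by parts with u = t**4 + 2*t**3 + t**2 - 3*t - 3, dv = exp(-2*t) dt, so v = -exp(-2*t)/2.
Apply parts 4 times (tabular method): alternate signs, differentiate u down to 0, integrate dv up.

(-t**4 - 4*t**3 - 7*t**2 - 4*t + 1)*exp(-2*t)/2 + C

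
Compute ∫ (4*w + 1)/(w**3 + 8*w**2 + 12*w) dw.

Factor the denominator: w*(w + 2)*(w + 6).
Partial-fraction decomposition: -23/(24*(w + 6)) + 7/(8*(w + 2)) + 1/(12*w).
Integrate each term: A/(w−a) contributes A·log|w−a|.

log(w)/12 + 7*log(w + 2)/8 - 23*log(w + 6)/24 + C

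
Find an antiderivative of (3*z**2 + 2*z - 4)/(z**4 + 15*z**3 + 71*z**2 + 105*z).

-4*log(z)/105 - 17*log(z + 3)/24 + 61*log(z + 5)/20 - 129*log(z + 7)/56 + C

Factor the denominator: z*(z + 3)*(z + 5)*(z + 7).
Partial-fraction decomposition: -129/(56*(z + 7)) + 61/(20*(z + 5)) - 17/(24*(z + 3)) - 4/(105*z).
Integrate each term: A/(z−a) contributes A·log|z−a|.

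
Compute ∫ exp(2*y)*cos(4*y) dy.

Let I denote the integral. Integrate by parts with u = cos(4*y), dv = exp(2*y) dy, so v = exp(2*y)/2: I = exp(2*y)*cos(4*y)/2 + 2·∫ exp(2*y)*sin(4*y) dy.
Apply parts again with u = sin(4*y), dv = exp(2*y) dy: ∫ exp(2*y)*sin(4*y) dy = exp(2*y)*sin(4*y)/2 − 2·I. Substituting back brings back I: I = exp(2*y)*sin(4*y) + exp(2*y)*cos(4*y)/2 − 4·I.
Solving for I: (1 + 4)·I equals the remaining terms, so I = (1/5)·(exp(2*y)*sin(4*y) + exp(2*y)*cos(4*y)/2).

exp(2*y)*sin(4*y)/5 + exp(2*y)*cos(4*y)/10 + C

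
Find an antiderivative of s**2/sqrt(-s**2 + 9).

Substitute s = 3·sin(θ), so ds = 3·cos(θ) dθ and the radical becomes sqrt(-s**2 + 9) = 3·cos(θ) by the Pythagorean identity.
Integrate the resulting trig expression in θ, then back-substitute θ = asin(s/3), sin(θ) = s/3, cos(θ) = sqrt(-s**2 + 9)/3 (absorbing any constant into C).

-s*sqrt(-s**2 + 9)/2 + 9*asin(s/3)/2 + C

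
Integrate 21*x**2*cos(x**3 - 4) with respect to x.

7*sin(x**3 - 4) + C

Let u = x**3 - 4, so du = (3*x**2) dx.
Rewriting, the integral becomes 7·∫ cos(u) du = 7·sin(u).
Substituting back, u = x**3 - 4.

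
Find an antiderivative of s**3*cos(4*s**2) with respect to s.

s**2*sin(4*s**2)/8 + cos(4*s**2)/32 + C

Let u = s², du = 2s ds; rewrite as (1/2)∫ u^1·cos(4u) du.
Now integrate by parts 1 time.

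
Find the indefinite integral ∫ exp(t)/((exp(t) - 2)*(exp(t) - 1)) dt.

Let u = e^t, du = e^t dt.
The integral becomes ∫ du/((u-1)(u-2)); decompose into partial fractions.

log(exp(t) - 2) - log(exp(t) - 1) + C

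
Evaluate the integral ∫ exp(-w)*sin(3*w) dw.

-exp(-w)*sin(3*w)/10 - 3*exp(-w)*cos(3*w)/10 + C

Let I denote the integral. Integrate by parts with u = sin(3*w), dv = exp(-w) dw, so v = -exp(-w): I = -exp(-w)*sin(3*w) + 3·∫ exp(-w)*cos(3*w) dw.
Apply parts again with u = cos(3*w), dv = exp(-w) dw: ∫ exp(-w)*cos(3*w) dw = -exp(-w)*cos(3*w) − 3·I. Substituting back brings back I: I = -exp(-w)*sin(3*w) - 3*exp(-w)*cos(3*w) − 9·I.
Solving for I: (1 + 9)·I equals the remaining terms, so I = (1/10)·(-exp(-w)*sin(3*w) - 3*exp(-w)*cos(3*w)).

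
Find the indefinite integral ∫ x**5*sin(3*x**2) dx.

Let u = x², du = 2x dx; rewrite as (1/2)∫ u^2·sin(3u) du.
Now integrate by parts 2 times.

-x**4*cos(3*x**2)/6 + x**2*sin(3*x**2)/9 + cos(3*x**2)/27 + C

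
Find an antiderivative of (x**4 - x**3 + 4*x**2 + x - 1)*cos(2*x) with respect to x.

Use integration by parts with u = x**4 - x**3 + 4*x**2 + x - 1, dv = cos(2*x) dx, so v = sin(2*x)/2.
Apply parts 4 times (tabular method): alternate signs, differentiate u down to 0, integrate dv up.

x**4*sin(2*x)/2 - x**3*sin(2*x)/2 + x**3*cos(2*x) + x**2*sin(2*x)/2 - 3*x**2*cos(2*x)/4 + 5*x*sin(2*x)/4 + x*cos(2*x)/2 - 3*sin(2*x)/4 + 5*cos(2*x)/8 + C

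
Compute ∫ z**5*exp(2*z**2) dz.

Let u = z², du = 2z dz; rewrite as (1/2)∫ u^2·exp(2u) du.
Now integrate by parts 2 times.

(2*z**4 - 2*z**2 + 1)*exp(2*z**2)/8 + C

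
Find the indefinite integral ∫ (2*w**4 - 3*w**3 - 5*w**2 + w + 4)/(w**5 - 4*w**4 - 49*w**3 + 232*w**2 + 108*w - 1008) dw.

Factor the denominator: (w - 6)*(w - 4)*(w - 3)*(w + 2)*(w + 7).
Partial-fraction decomposition: 5583/(7150*(w + 7)) - 19/(600*(w + 2)) + 43/(150*(w - 3)) - 62/(33*(w - 4)) + 887/(312*(w - 6)).
Integrate each term: A/(w−a) contributes A·log|w−a|.

887*log(w - 6)/312 - 62*log(w - 4)/33 + 43*log(w - 3)/150 - 19*log(w + 2)/600 + 5583*log(w + 7)/7150 + C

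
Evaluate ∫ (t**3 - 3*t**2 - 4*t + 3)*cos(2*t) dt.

Use integration by parts with u = t**3 - 3*t**2 - 4*t + 3, dv = cos(2*t) dt, so v = sin(2*t)/2.
Apply parts 3 times (tabular method): alternate signs, differentiate u down to 0, integrate dv up.

t**3*sin(2*t)/2 - 3*t**2*sin(2*t)/2 + 3*t**2*cos(2*t)/4 - 11*t*sin(2*t)/4 - 3*t*cos(2*t)/2 + 9*sin(2*t)/4 - 11*cos(2*t)/8 + C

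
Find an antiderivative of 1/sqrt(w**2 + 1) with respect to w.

Substitute w = tan(θ), so dw = sec(θ)^2 dθ and the radical becomes sqrt(w**2 + 1) = sec(θ) by the Pythagorean identity.
Integrate the resulting trig expression in θ, then back-substitute tan(θ) = w, sec(θ) = sqrt(w**2 + 1) (absorbing any constant into C).

log(w + sqrt(w**2 + 1)) + C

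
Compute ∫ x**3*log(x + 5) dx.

Use integration by parts with u = log(x + 5), dv = x**3 dx.
Then du = 1/(x + 5) dx and v = x**4/4.

x**4*log(x + 5)/4 - x**4/16 + 5*x**3/12 - 25*x**2/8 + 125*x/4 - 625*log(x + 5)/4 + C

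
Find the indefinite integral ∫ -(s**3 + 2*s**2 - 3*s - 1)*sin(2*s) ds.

Use integration by parts with u = s**3 + 2*s**2 - 3*s - 1, dv = -sin(2*s) ds, so v = cos(2*s)/2.
Apply parts 3 times (tabular method): alternate signs, differentiate u down to 0, integrate dv up.

s**3*cos(2*s)/2 - 3*s**2*sin(2*s)/4 + s**2*cos(2*s) - s*sin(2*s) - 9*s*cos(2*s)/4 + 9*sin(2*s)/8 - cos(2*s) + C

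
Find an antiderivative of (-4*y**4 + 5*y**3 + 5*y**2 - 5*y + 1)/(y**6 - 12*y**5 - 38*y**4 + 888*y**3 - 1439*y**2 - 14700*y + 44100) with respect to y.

-3839*log(y - 7)/168 + 314251*log(y - 6)/20449 + 887*log(y - 5)/120 - 1487*log(y + 5)/14520 + 5519*log(y + 7)/28392 - 3953/(143*y - 858) + C

Factor the denominator: (y - 7)*(y - 6)**2*(y - 5)*(y + 5)*(y + 7).
Partial-fraction decomposition: 5519/(28392*(y + 7)) - 1487/(14520*(y + 5)) + 887/(120*(y - 5)) + 314251/(20449*(y - 6)) + 3953/(143*(y - 6)**2) - 3839/(168*(y - 7)).
Integrate each term; A/(y−a) gives A·log|y−a|; A/(y−a)² gives −A/(y−a).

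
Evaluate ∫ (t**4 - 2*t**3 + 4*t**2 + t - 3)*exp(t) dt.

(t**4 - 6*t**3 + 22*t**2 - 43*t + 40)*exp(t) + C

Use integration by parts with u = t**4 - 2*t**3 + 4*t**2 + t - 3, dv = exp(t) dt, so v = exp(t).
Apply parts 4 times (tabular method): alternate signs, differentiate u down to 0, integrate dv up.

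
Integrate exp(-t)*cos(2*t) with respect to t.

2*exp(-t)*sin(2*t)/5 - exp(-t)*cos(2*t)/5 + C

Let I denote the integral. Integrate by parts with u = cos(2*t), dv = exp(-t) dt, so v = -exp(-t): I = -exp(-t)*cos(2*t) − 2·∫ exp(-t)*sin(2*t) dt.
Apply parts again with u = sin(2*t), dv = exp(-t) dt: ∫ exp(-t)*sin(2*t) dt = -exp(-t)*sin(2*t) + 2·I. Substituting back brings back I: I = 2*exp(-t)*sin(2*t) - exp(-t)*cos(2*t) − 4·I.
Solving for I: (1 + 4)·I equals the remaining terms, so I = (1/5)·(2*exp(-t)*sin(2*t) - exp(-t)*cos(2*t)).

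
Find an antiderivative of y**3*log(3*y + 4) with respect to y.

y**4*log(3*y + 4)/4 - y**4/16 + y**3/9 - 2*y**2/9 + 16*y/27 - 64*log(3*y + 4)/81 + C

Use integration by parts with u = log(3*y + 4), dv = y**3 dy.
Then du = 3/(3*y + 4) dy and v = y**4/4.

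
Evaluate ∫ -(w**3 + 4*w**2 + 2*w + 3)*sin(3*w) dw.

w**3*cos(3*w)/3 - w**2*sin(3*w)/3 + 4*w**2*cos(3*w)/3 - 8*w*sin(3*w)/9 + 4*w*cos(3*w)/9 - 4*sin(3*w)/27 + 19*cos(3*w)/27 + C

Use integration by parts with u = w**3 + 4*w**2 + 2*w + 3, dv = -sin(3*w) dw, so v = cos(3*w)/3.
Apply parts 3 times (tabular method): alternate signs, differentiate u down to 0, integrate dv up.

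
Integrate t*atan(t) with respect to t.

Use integration by parts with u = arctan(t), dv = t dt.
Then du = 1/(t**2 + 1) dt.

t**2*atan(t)/2 - t/2 + atan(t)/2 + C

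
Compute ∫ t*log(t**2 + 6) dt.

t**2*log(t**2 + 6)/2 - t**2/2 + 3*log(t**2 + 6) + C

Let u = t**2 + 6, so du = (2*t) dt.
The integral becomes (1/2)·∫ log(u) du; integrate by parts with u′=log(u), dv′=du.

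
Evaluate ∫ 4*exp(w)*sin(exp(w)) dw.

Let u = exp(w), so du = (exp(w)) dw.
Rewriting, the integral becomes 4·∫ sin(u) du = 4·-cos(u).
Substituting back, u = exp(w).

-4*cos(exp(w)) + C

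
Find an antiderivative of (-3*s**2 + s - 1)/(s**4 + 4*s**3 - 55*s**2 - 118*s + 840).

-71*log(s - 5)/132 + 9*log(s - 4)/22 - 23*log(s + 6)/22 + 155*log(s + 7)/132 + C

Factor the denominator: (s - 5)*(s - 4)*(s + 6)*(s + 7).
Partial-fraction decomposition: 155/(132*(s + 7)) - 23/(22*(s + 6)) + 9/(22*(s - 4)) - 71/(132*(s - 5)).
Integrate each term: A/(s−a) contributes A·log|s−a|.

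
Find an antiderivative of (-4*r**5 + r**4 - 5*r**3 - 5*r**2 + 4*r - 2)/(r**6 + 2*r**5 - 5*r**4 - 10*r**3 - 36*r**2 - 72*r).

Factor the denominator: r*(r - 3)*(r + 2)*(r + 3)*(r**2 + 4).
Partial-fraction decomposition: -(23*r - 114)/(104*(r**2 + 4)) - 1129/(234*(r + 3)) + 77/(40*(r + 2)) - 1061/(1170*(r - 3)) + 1/(36*r).
Integrate each term; A/(r−a) gives A·log|r−a|; the (Br+D)/(r²+p²) term gives a log and an atan.

log(r)/36 - 1061*log(r - 3)/1170 + 77*log(r + 2)/40 - 1129*log(r + 3)/234 - 23*log(r**2 + 4)/208 + 57*atan(r/2)/104 + C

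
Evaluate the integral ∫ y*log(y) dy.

y**2*log(y)/2 - y**2/4 + C

Use integration by parts with u = log(y), dv = y dy.
Then du = 1/y dy and v = y**2/2.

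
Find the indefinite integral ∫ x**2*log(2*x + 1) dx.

Use integration by parts with u = log(2*x + 1), dv = x**2 dx.
Then du = 2/(2*x + 1) dx and v = x**3/3.

x**3*log(2*x + 1)/3 - x**3/9 + x**2/12 - x/12 + log(2*x + 1)/24 + C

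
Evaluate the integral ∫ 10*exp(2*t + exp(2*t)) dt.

5*exp(exp(2*t)) + C

Let u = exp(2*t), so du = (2*exp(2*t)) dt.
Rewriting, the integral becomes 5·∫ e^u du = 5·e^u.
Substituting back, u = exp(2*t).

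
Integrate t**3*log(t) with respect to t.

Use integration by parts with u = log(t), dv = t**3 dt.
Then du = 1/t dt and v = t**4/4.

t**4*log(t)/4 - t**4/16 + C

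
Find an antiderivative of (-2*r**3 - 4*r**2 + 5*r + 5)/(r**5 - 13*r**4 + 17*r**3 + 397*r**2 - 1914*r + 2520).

-421*log(r - 7)/156 + 80*log(r - 5)/11 - 167*log(r - 4)/30 + 35*log(r - 3)/36 + 263*log(r + 6)/12870 + C

Factor the denominator: (r - 7)*(r - 5)*(r - 4)*(r - 3)*(r + 6).
Partial-fraction decomposition: 263/(12870*(r + 6)) + 35/(36*(r - 3)) - 167/(30*(r - 4)) + 80/(11*(r - 5)) - 421/(156*(r - 7)).
Integrate each term: A/(r−a) contributes A·log|r−a|.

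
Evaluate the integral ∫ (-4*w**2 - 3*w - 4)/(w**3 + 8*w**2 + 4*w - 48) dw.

-13*log(w - 2)/24 + 14*log(w + 4)/3 - 65*log(w + 6)/8 + C

Factor the denominator: (w - 2)*(w + 4)*(w + 6).
Partial-fraction decomposition: -65/(8*(w + 6)) + 14/(3*(w + 4)) - 13/(24*(w - 2)).
Integrate each term: A/(w−a) contributes A·log|w−a|.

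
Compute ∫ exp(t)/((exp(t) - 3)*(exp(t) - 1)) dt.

Let u = e^t, du = e^t dt.
The integral becomes ∫ du/((u-1)(u-3)); decompose into partial fractions.

log(exp(t) - 3)/2 - log(exp(t) - 1)/2 + C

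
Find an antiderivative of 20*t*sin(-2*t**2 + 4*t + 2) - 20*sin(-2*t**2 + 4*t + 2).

Let u = 2*t**2 - 4*t - 2, so du = (4*t - 4) dt.
Rewriting, the integral becomes -5·∫ sin(u) du = -5·-cos(u).
Substituting back, u = 2*t**2 - 4*t - 2.

5*cos(-2*t**2 + 4*t + 2) + C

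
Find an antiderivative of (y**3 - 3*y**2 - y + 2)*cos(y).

y**3*sin(y) - 3*y**2*sin(y) + 3*y**2*cos(y) - 7*y*sin(y) - 6*y*cos(y) + 8*sin(y) - 7*cos(y) + C

Use integration by parts with u = y**3 - 3*y**2 - y + 2, dv = cos(y) dy, so v = sin(y).
Apply parts 3 times (tabular method): alternate signs, differentiate u down to 0, integrate dv up.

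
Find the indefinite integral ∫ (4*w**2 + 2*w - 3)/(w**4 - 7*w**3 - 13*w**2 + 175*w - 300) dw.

107*log(w - 5)/20 - 23*log(w - 4)/3 + 39*log(w - 3)/16 - 29*log(w + 5)/240 + C

Factor the denominator: (w - 5)*(w - 4)*(w - 3)*(w + 5).
Partial-fraction decomposition: -29/(240*(w + 5)) + 39/(16*(w - 3)) - 23/(3*(w - 4)) + 107/(20*(w - 5)).
Integrate each term: A/(w−a) contributes A·log|w−a|.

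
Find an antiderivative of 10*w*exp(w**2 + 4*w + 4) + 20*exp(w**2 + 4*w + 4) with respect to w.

5*exp(w**2 + 4*w + 4) + C

Let u = w**2 + 4*w + 4, so du = (2*w + 4) dw.
Rewriting, the integral becomes 5·∫ e^u du = 5·e^u.
Substituting back, u = w**2 + 4*w + 4.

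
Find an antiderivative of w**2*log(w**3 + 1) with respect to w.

Let u = w**3 + 1, so du = (3*w**2) dw.
The integral becomes (1/3)·∫ log(u) du; integrate by parts with u′=log(u), dv′=du.

w**3*log(w**3 + 1)/3 - w**3/3 + log(w**3 + 1)/3 + C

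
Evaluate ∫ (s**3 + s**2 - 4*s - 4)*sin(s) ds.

-s**3*cos(s) + 3*s**2*sin(s) - s**2*cos(s) + 2*s*sin(s) + 10*s*cos(s) - 10*sin(s) + 6*cos(s) + C

Use integration by parts with u = s**3 + s**2 - 4*s - 4, dv = sin(s) ds, so v = -cos(s).
Apply parts 3 times (tabular method): alternate signs, differentiate u down to 0, integrate dv up.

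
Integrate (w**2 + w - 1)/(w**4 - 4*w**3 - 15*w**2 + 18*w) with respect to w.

Factor the denominator: w*(w - 6)*(w - 1)*(w + 3).
Partial-fraction decomposition: -5/(108*(w + 3)) - 1/(20*(w - 1)) + 41/(270*(w - 6)) - 1/(18*w).
Integrate each term: A/(w−a) contributes A·log|w−a|.

-log(w)/18 + 41*log(w - 6)/270 - log(w - 1)/20 - 5*log(w + 3)/108 + C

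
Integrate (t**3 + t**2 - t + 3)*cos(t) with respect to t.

Use integration by parts with u = t**3 + t**2 - t + 3, dv = cos(t) dt, so v = sin(t).
Apply parts 3 times (tabular method): alternate signs, differentiate u down to 0, integrate dv up.

t**3*sin(t) + t**2*sin(t) + 3*t**2*cos(t) - 7*t*sin(t) + 2*t*cos(t) + sin(t) - 7*cos(t) + C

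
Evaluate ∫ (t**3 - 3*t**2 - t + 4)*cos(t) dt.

t**3*sin(t) - 3*t**2*sin(t) + 3*t**2*cos(t) - 7*t*sin(t) - 6*t*cos(t) + 10*sin(t) - 7*cos(t) + C

Use integration by parts with u = t**3 - 3*t**2 - t + 4, dv = cos(t) dt, so v = sin(t).
Apply parts 3 times (tabular method): alternate signs, differentiate u down to 0, integrate dv up.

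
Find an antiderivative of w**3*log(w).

w**4*log(w)/4 - w**4/16 + C

Use integration by parts with u = log(w), dv = w**3 dw.
Then du = 1/w dw and v = w**4/4.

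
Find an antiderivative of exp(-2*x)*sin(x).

Let I denote the integral. Integrate by parts with u = sin(x), dv = exp(-2*x) dx, so v = -exp(-2*x)/2: I = -exp(-2*x)*sin(x)/2 + (1/2)·∫ exp(-2*x)*cos(x) dx.
Apply parts again with u = cos(x), dv = exp(-2*x) dx: ∫ exp(-2*x)*cos(x) dx = -exp(-2*x)*cos(x)/2 − (1/2)·I. Substituting back brings back I: I = -exp(-2*x)*sin(x)/2 - exp(-2*x)*cos(x)/4 − (1/4)·I.
Solving for I: (1 + 1/4)·I equals the remaining terms, so I = (4/5)·(-exp(-2*x)*sin(x)/2 - exp(-2*x)*cos(x)/4).

-2*exp(-2*x)*sin(x)/5 - exp(-2*x)*cos(x)/5 + C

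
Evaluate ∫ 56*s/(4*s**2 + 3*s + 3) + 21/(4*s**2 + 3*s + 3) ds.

Let u = 4*s**2 + 3*s + 3, so du = (8*s + 3) ds.
Rewriting, the integral becomes 7·∫ 1/u du = 7·log(u).
Substituting back, u = 4*s**2 + 3*s + 3.

7*log(4*s**2 + 3*s + 3) + C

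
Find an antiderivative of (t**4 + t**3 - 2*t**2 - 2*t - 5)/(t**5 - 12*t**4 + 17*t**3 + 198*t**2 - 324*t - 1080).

Factor the denominator: (t - 6)**2*(t - 5)*(t + 2)*(t + 3).
Partial-fraction decomposition: 37/(648*(t + 3)) + 1/(448*(t + 2)) + 685/(56*(t - 5)) - 58535/(5184*(t - 6)) + 1423/(72*(t - 6)**2).
Integrate each term; A/(t−a) gives A·log|t−a|; A/(t−a)² gives −A/(t−a).

-58535*log(t - 6)/5184 + 685*log(t - 5)/56 + log(t + 2)/448 + 37*log(t + 3)/648 - 1423/(72*t - 432) + C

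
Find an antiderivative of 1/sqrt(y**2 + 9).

log(y + sqrt(y**2 + 9)) + C

Substitute y = 3·tan(θ), so dy = 3·sec(θ)^2 dθ and the radical becomes sqrt(y**2 + 9) = 3·sec(θ) by the Pythagorean identity.
Integrate the resulting trig expression in θ, then back-substitute tan(θ) = y/3, sec(θ) = sqrt(y**2 + 9)/3 (absorbing any constant into C).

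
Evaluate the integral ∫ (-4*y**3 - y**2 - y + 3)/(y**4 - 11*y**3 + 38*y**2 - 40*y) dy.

-3*log(y)/40 - 527*log(y - 5)/15 + 273*log(y - 4)/8 - 35*log(y - 2)/12 + C

Factor the denominator: y*(y - 5)*(y - 4)*(y - 2).
Partial-fraction decomposition: -35/(12*(y - 2)) + 273/(8*(y - 4)) - 527/(15*(y - 5)) - 3/(40*y).
Integrate each term: A/(y−a) contributes A·log|y−a|.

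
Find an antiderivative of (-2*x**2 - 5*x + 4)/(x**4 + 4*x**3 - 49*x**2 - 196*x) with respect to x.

Factor the denominator: x*(x - 7)*(x + 4)*(x + 7).
Partial-fraction decomposition: 59/(294*(x + 7)) - 2/(33*(x + 4)) - 129/(1078*(x - 7)) - 1/(49*x).
Integrate each term: A/(x−a) contributes A·log|x−a|.

-log(x)/49 - 129*log(x - 7)/1078 - 2*log(x + 4)/33 + 59*log(x + 7)/294 + C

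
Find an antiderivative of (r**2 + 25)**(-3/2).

Substitute r = 5·tan(θ), so dr = 5·sec(θ)^2 dθ and the radical becomes sqrt(r**2 + 25) = 5·sec(θ) by the Pythagorean identity.
Integrate the resulting trig expression in θ, then back-substitute tan(θ) = r/5, sec(θ) = sqrt(r**2 + 25)/5 (absorbing any constant into C).

r/(25*sqrt(r**2 + 25)) + C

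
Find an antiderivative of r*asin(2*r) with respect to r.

r**2*asin(2*r)/2 + r*sqrt(-4*r**2 + 1)/8 - asin(2*r)/16 + C

Use integration by parts with u = arcsin(2*r), dv = r dr.
Then du = 2/sqrt(-4*r**2 + 1) dr.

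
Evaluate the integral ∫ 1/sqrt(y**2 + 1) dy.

log(y + sqrt(y**2 + 1)) + C

Substitute y = tan(θ), so dy = sec(θ)^2 dθ and the radical becomes sqrt(y**2 + 1) = sec(θ) by the Pythagorean identity.
Integrate the resulting trig expression in θ, then back-substitute tan(θ) = y, sec(θ) = sqrt(y**2 + 1) (absorbing any constant into C).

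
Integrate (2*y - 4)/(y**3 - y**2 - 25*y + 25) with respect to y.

Factor the denominator: (y - 5)*(y - 1)*(y + 5).
Partial-fraction decomposition: -7/(30*(y + 5)) + 1/(12*(y - 1)) + 3/(20*(y - 5)).
Integrate each term: A/(y−a) contributes A·log|y−a|.

3*log(y - 5)/20 + log(y - 1)/12 - 7*log(y + 5)/30 + C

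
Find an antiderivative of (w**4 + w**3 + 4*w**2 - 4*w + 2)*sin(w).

-w**4*cos(w) + 4*w**3*sin(w) - w**3*cos(w) + 3*w**2*sin(w) + 8*w**2*cos(w) - 16*w*sin(w) + 10*w*cos(w) - 10*sin(w) - 18*cos(w) + C

Use integration by parts with u = w**4 + w**3 + 4*w**2 - 4*w + 2, dv = sin(w) dw, so v = -cos(w).
Apply parts 4 times (tabular method): alternate signs, differentiate u down to 0, integrate dv up.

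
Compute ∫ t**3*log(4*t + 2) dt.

Use integration by parts with u = log(4*t + 2), dv = t**3 dt.
Then du = 4/(4*t + 2) dt and v = t**4/4.

t**4*log(4*t + 2)/4 - t**4/16 + t**3/24 - t**2/32 + t/32 - log(2*t + 1)/64 + C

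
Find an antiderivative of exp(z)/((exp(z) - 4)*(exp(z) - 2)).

log(exp(z) - 4)/2 - log(exp(z) - 2)/2 + C

Let u = e^z, du = e^z dz.
The integral becomes ∫ du/((u-2)(u-4)); decompose into partial fractions.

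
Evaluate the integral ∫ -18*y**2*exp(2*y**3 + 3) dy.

Let u = 2*y**3 + 3, so du = (6*y**2) dy.
Rewriting, the integral becomes -3·∫ e^u du = -3·e^u.
Substituting back, u = 2*y**3 + 3.

-3*exp(2*y**3 + 3) + C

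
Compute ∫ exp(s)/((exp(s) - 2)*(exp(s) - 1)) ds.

log(exp(s) - 2) - log(exp(s) - 1) + C

Let u = e^s, du = e^s ds.
The integral becomes ∫ du/((u-2)(u-1)); decompose into partial fractions.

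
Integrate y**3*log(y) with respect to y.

y**4*log(y)/4 - y**4/16 + C

Use integration by parts with u = log(y), dv = y**3 dy.
Then du = 1/y dy and v = y**4/4.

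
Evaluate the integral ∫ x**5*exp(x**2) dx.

(x**4 - 2*x**2 + 2)*exp(x**2)/2 + C

Let u = x², du = 2x dx; rewrite as (1/2)∫ u^2·exp(1u) du.
Now integrate by parts 2 times.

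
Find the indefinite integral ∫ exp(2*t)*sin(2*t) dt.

exp(2*t)*sin(2*t)/4 - exp(2*t)*cos(2*t)/4 + C

Let I denote the integral. Integrate by parts with u = sin(2*t), dv = exp(2*t) dt, so v = exp(2*t)/2: I = exp(2*t)*sin(2*t)/2 − ∫ exp(2*t)*cos(2*t) dt.
Apply parts again with u = cos(2*t), dv = exp(2*t) dt: ∫ exp(2*t)*cos(2*t) dt = exp(2*t)*cos(2*t)/2 + I. Substituting back brings back I: I = exp(2*t)*sin(2*t)/2 - exp(2*t)*cos(2*t)/2 − I.
Solving for I: (1 + 1)·I equals the remaining terms, so I = (1/2)·(exp(2*t)*sin(2*t)/2 - exp(2*t)*cos(2*t)/2).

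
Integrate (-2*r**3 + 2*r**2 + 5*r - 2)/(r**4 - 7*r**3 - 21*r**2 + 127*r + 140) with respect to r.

Factor the denominator: (r - 7)*(r - 5)*(r + 1)*(r + 4).
Partial-fraction decomposition: -46/(99*(r + 4)) - 1/(48*(r + 1)) + 59/(36*(r - 5)) - 555/(176*(r - 7)).
Integrate each term: A/(r−a) contributes A·log|r−a|.

-555*log(r - 7)/176 + 59*log(r - 5)/36 - log(r + 1)/48 - 46*log(r + 4)/99 + C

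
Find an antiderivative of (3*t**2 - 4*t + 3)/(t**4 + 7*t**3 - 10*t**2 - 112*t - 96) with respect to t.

Factor the denominator: (t - 4)*(t + 1)*(t + 4)*(t + 6).
Partial-fraction decomposition: -27/(20*(t + 6)) + 67/(48*(t + 4)) - 2/(15*(t + 1)) + 7/(80*(t - 4)).
Integrate each term: A/(t−a) contributes A·log|t−a|.

7*log(t - 4)/80 - 2*log(t + 1)/15 + 67*log(t + 4)/48 - 27*log(t + 6)/20 + C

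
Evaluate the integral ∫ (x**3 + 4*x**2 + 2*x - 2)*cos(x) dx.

x**3*sin(x) + 4*x**2*sin(x) + 3*x**2*cos(x) - 4*x*sin(x) + 8*x*cos(x) - 10*sin(x) - 4*cos(x) + C

Use integration by parts with u = x**3 + 4*x**2 + 2*x - 2, dv = cos(x) dx, so v = sin(x).
Apply parts 3 times (tabular method): alternate signs, differentiate u down to 0, integrate dv up.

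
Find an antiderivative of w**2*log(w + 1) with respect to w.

Use integration by parts with u = log(w + 1), dv = w**2 dw.
Then du = 1/(w + 1) dw and v = w**3/3.

w**3*log(w + 1)/3 - w**3/9 + w**2/6 - w/3 + log(w + 1)/3 + C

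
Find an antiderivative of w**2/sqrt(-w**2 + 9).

Substitute w = 3·sin(θ), so dw = 3·cos(θ) dθ and the radical becomes sqrt(-w**2 + 9) = 3·cos(θ) by the Pythagorean identity.
Integrate the resulting trig expression in θ, then back-substitute θ = asin(w/3), sin(θ) = w/3, cos(θ) = sqrt(-w**2 + 9)/3 (absorbing any constant into C).

-w*sqrt(-w**2 + 9)/2 + 9*asin(w/3)/2 + C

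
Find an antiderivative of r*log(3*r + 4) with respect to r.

Use integration by parts with u = log(3*r + 4), dv = r dr.
Then du = 3/(3*r + 4) dr and v = r**2/2.

r**2*log(3*r + 4)/2 - r**2/4 + 2*r/3 - 8*log(3*r + 4)/9 + C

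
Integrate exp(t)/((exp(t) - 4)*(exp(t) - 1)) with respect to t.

Let u = e^t, du = e^t dt.
The integral becomes ∫ du/((u-1)(u-4)); decompose into partial fractions.

log(exp(t) - 4)/3 - log(exp(t) - 1)/3 + C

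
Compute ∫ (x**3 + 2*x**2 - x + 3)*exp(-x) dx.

(-x**3 - 5*x**2 - 9*x - 12)*exp(-x) + C

Use integration by parts with u = x**3 + 2*x**2 - x + 3, dv = exp(-x) dx, so v = -exp(-x).
Apply parts 3 times (tabular method): alternate signs, differentiate u down to 0, integrate dv up.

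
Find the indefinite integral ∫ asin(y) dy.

y*asin(y) + sqrt(-y**2 + 1) + C

Use integration by parts with u = arcsin(y), dv = dy.
Then du = 1/sqrt(-y**2 + 1) dy.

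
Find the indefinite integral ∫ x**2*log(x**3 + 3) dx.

Let u = x**3 + 3, so du = (3*x**2) dx.
The integral becomes (1/3)·∫ log(u) du; integrate by parts with u′=log(u), dv′=du.

x**3*log(x**3 + 3)/3 - x**3/3 + log(x**3 + 3) + C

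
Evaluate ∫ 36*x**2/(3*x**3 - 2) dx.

4*log(3*x**3 - 2) + C

Let u = 3*x**3 - 2, so du = (9*x**2) dx.
Rewriting, the integral becomes 4·∫ 1/u du = 4·log(u).
Substituting back, u = 3*x**3 - 2.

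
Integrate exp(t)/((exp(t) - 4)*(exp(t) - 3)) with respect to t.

Let u = e^t, du = e^t dt.
The integral becomes ∫ du/((u-3)(u-4)); decompose into partial fractions.

log(exp(t) - 4) - log(exp(t) - 3) + C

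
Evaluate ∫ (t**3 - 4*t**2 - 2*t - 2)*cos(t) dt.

t**3*sin(t) - 4*t**2*sin(t) + 3*t**2*cos(t) - 8*t*sin(t) - 8*t*cos(t) + 6*sin(t) - 8*cos(t) + C

Use integration by parts with u = t**3 - 4*t**2 - 2*t - 2, dv = cos(t) dt, so v = sin(t).
Apply parts 3 times (tabular method): alternate signs, differentiate u down to 0, integrate dv up.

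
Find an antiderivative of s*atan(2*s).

Use integration by parts with u = arctan(2*s), dv = s ds.
Then du = 2/(4*s**2 + 1) ds.

s**2*atan(2*s)/2 - s/4 + atan(2*s)/8 + C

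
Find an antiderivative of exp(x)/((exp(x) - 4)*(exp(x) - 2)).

Let u = e^x, du = e^x dx.
The integral becomes ∫ du/((u-4)(u-2)); decompose into partial fractions.

log(exp(x) - 4)/2 - log(exp(x) - 2)/2 + C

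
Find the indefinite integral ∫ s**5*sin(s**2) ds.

-s**4*cos(s**2)/2 + s**2*sin(s**2) + cos(s**2) + C

Let u = s², du = 2s ds; rewrite as (1/2)∫ u^2·sin(1u) du.
Now integrate by parts 2 times.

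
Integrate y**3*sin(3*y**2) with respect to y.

-y**2*cos(3*y**2)/6 + sin(3*y**2)/18 + C

Let u = y², du = 2y dy; rewrite as (1/2)∫ u^1·sin(3u) du.
Now integrate by parts 1 time.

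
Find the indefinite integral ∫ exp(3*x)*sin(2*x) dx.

3*exp(3*x)*sin(2*x)/13 - 2*exp(3*x)*cos(2*x)/13 + C

Let I denote the integral. Integrate by parts with u = sin(2*x), dv = exp(3*x) dx, so v = exp(3*x)/3: I = exp(3*x)*sin(2*x)/3 − (2/3)·∫ exp(3*x)*cos(2*x) dx.
Apply parts again with u = cos(2*x), dv = exp(3*x) dx: ∫ exp(3*x)*cos(2*x) dx = exp(3*x)*cos(2*x)/3 + (2/3)·I. Substituting back brings back I: I = exp(3*x)*sin(2*x)/3 - 2*exp(3*x)*cos(2*x)/9 − (4/9)·I.
Solving for I: (1 + 4/9)·I equals the remaining terms, so I = (9/13)·(exp(3*x)*sin(2*x)/3 - 2*exp(3*x)*cos(2*x)/9).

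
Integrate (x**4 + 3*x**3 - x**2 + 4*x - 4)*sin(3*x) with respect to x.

Use integration by parts with u = x**4 + 3*x**3 - x**2 + 4*x - 4, dv = sin(3*x) dx, so v = -cos(3*x)/3.
Apply parts 4 times (tabular method): alternate signs, differentiate u down to 0, integrate dv up.

-x**4*cos(3*x)/3 + 4*x**3*sin(3*x)/9 - x**3*cos(3*x) + x**2*sin(3*x) + 7*x**2*cos(3*x)/9 - 14*x*sin(3*x)/27 - 2*x*cos(3*x)/3 + 2*sin(3*x)/9 + 94*cos(3*x)/81 + C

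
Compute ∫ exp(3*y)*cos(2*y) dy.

2*exp(3*y)*sin(2*y)/13 + 3*exp(3*y)*cos(2*y)/13 + C

Let I denote the integral. Integrate by parts with u = cos(2*y), dv = exp(3*y) dy, so v = exp(3*y)/3: I = exp(3*y)*cos(2*y)/3 + (2/3)·∫ exp(3*y)*sin(2*y) dy.
Apply parts again with u = sin(2*y), dv = exp(3*y) dy: ∫ exp(3*y)*sin(2*y) dy = exp(3*y)*sin(2*y)/3 − (2/3)·I. Substituting back brings back I: I = 2*exp(3*y)*sin(2*y)/9 + exp(3*y)*cos(2*y)/3 − (4/9)·I.
Solving for I: (1 + 4/9)·I equals the remaining terms, so I = (9/13)·(2*exp(3*y)*sin(2*y)/9 + exp(3*y)*cos(2*y)/3).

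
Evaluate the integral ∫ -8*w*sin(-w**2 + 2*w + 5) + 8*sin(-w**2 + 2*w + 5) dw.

-4*cos(-w**2 + 2*w + 5) + C

Let u = w**2 - 2*w - 5, so du = (2*w - 2) dw.
Rewriting, the integral becomes 4·∫ sin(u) du = 4·-cos(u).
Substituting back, u = w**2 - 2*w - 5.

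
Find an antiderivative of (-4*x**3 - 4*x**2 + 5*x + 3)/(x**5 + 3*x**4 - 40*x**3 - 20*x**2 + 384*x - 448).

Factor the denominator: (x - 4)*(x - 2)**2*(x + 4)*(x + 7).
Partial-fraction decomposition: 104/(243*(x + 7)) - 175/(864*(x + 4)) + 601/(972*(x - 2)) + 35/(108*(x - 2)**2) - 27/(32*(x - 4)).
Integrate each term; A/(x−a) gives A·log|x−a|; A/(x−a)² gives −A/(x−a).

-27*log(x - 4)/32 + 601*log(x - 2)/972 - 175*log(x + 4)/864 + 104*log(x + 7)/243 - 35/(108*x - 216) + C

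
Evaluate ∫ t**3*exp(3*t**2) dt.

(3*t**2 - 1)*exp(3*t**2)/18 + C

Let u = t², du = 2t dt; rewrite as (1/2)∫ u^1·exp(3u) du.
Now integrate by parts 1 time.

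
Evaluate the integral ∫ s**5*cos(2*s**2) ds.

Let u = s², du = 2s ds; rewrite as (1/2)∫ u^2·cos(2u) du.
Now integrate by parts 2 times.

s**4*sin(2*s**2)/4 + s**2*cos(2*s**2)/4 - sin(2*s**2)/8 + C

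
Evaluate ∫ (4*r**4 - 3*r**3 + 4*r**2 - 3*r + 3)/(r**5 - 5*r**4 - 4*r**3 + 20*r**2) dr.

-3*log(r)/25 + 2213*log(r - 5)/525 - 53*log(r - 2)/48 + 113*log(r + 2)/112 - 3/(20*r) + C

Factor the denominator: r**2*(r - 5)*(r - 2)*(r + 2).
Partial-fraction decomposition: 113/(112*(r + 2)) - 53/(48*(r - 2)) + 2213/(525*(r - 5)) - 3/(25*r) + 3/(20*r**2).
Integrate each term; A/(r−a) gives A·log|r−a|; A/(r−a)² gives −A/(r−a).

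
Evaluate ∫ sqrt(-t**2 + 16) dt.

Substitute t = 4·sin(θ), so dt = 4·cos(θ) dθ and the radical becomes sqrt(-t**2 + 16) = 4·cos(θ) by the Pythagorean identity.
Integrate the resulting trig expression in θ, then back-substitute θ = asin(t/4), sin(θ) = t/4, cos(θ) = sqrt(-t**2 + 16)/4 (absorbing any constant into C).

t*sqrt(-t**2 + 16)/2 + 8*asin(t/4) + C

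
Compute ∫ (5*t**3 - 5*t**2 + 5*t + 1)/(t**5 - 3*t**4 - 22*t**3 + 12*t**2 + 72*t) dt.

log(t)/72 + 931*log(t - 6)/1728 - 31*log(t - 2)/160 + 69*log(t + 2)/64 - 194*log(t + 3)/135 + C

Factor the denominator: t*(t - 6)*(t - 2)*(t + 2)*(t + 3).
Partial-fraction decomposition: -194/(135*(t + 3)) + 69/(64*(t + 2)) - 31/(160*(t - 2)) + 931/(1728*(t - 6)) + 1/(72*t).
Integrate each term: A/(t−a) contributes A·log|t−a|.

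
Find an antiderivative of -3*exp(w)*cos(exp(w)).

Let u = exp(w), so du = (exp(w)) dw.
Rewriting, the integral becomes -3·∫ cos(u) du = -3·sin(u).
Substituting back, u = exp(w).

-3*sin(exp(w)) + C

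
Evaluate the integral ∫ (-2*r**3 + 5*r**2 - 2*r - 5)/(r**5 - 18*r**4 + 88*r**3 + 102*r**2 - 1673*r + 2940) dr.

1769*log(r - 7)/968 - 35*log(r - 5)/18 + 5*log(r - 3)/56 + 211*log(r + 4)/7623 + 115/(22*r - 154) + C

Factor the denominator: (r - 7)**2*(r - 5)*(r - 3)*(r + 4).
Partial-fraction decomposition: 211/(7623*(r + 4)) + 5/(56*(r - 3)) - 35/(18*(r - 5)) + 1769/(968*(r - 7)) - 115/(22*(r - 7)**2).
Integrate each term; A/(r−a) gives A·log|r−a|; A/(r−a)² gives −A/(r−a).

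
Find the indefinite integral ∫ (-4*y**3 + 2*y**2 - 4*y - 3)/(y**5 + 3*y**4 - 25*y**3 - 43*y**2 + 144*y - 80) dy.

Factor the denominator: (y - 4)*(y - 1)**2*(y + 4)*(y + 5).
Partial-fraction decomposition: 7/(4*(y + 5)) - 301/(200*(y + 4)) + 13/(100*(y - 1)) + 1/(10*(y - 1)**2) - 3/(8*(y - 4)).
Integrate each term; A/(y−a) gives A·log|y−a|; A/(y−a)² gives −A/(y−a).

-3*log(y - 4)/8 + 13*log(y - 1)/100 - 301*log(y + 4)/200 + 7*log(y + 5)/4 - 1/(10*y - 10) + C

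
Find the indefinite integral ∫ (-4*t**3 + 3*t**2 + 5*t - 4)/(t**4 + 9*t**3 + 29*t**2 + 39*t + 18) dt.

Factor the denominator: (t + 1)*(t + 2)*(t + 3)**2.
Partial-fraction decomposition: 53/(2*(t + 3)) + 58/(t + 3)**2 - 30/(t + 2) - 1/(2*(t + 1)).
Integrate each term; A/(t−a) gives A·log|t−a|; A/(t−a)² gives −A/(t−a).

-log(t + 1)/2 - 30*log(t + 2) + 53*log(t + 3)/2 - 58/(t + 3) + C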